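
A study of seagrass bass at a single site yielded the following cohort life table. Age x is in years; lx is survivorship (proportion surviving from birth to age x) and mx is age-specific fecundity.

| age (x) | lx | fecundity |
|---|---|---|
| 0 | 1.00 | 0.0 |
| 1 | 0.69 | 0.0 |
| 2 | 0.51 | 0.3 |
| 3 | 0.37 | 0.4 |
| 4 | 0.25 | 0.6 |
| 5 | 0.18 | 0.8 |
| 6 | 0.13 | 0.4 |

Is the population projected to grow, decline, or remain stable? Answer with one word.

declining

R0 = Σ lx·mx = 0 + 0 + 0.153 + 0.148 + 0.15 + 0.144 + 0.052 = 0.647
R0 < 1, so the population is declining.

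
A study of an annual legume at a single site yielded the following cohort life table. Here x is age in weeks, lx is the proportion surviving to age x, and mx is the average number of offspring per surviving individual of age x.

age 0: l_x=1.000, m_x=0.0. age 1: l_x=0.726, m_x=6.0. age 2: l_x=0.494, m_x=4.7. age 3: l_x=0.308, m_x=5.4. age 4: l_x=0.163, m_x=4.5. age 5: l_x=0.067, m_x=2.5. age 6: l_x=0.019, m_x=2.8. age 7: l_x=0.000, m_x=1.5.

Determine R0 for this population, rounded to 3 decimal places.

9.295

lx·mx by age: 0, 4.356, 2.3218, 1.6632, 0.7335, 0.1675, 0.0532, 0
R0 = Σ lx·mx = 9.2952 → 9.295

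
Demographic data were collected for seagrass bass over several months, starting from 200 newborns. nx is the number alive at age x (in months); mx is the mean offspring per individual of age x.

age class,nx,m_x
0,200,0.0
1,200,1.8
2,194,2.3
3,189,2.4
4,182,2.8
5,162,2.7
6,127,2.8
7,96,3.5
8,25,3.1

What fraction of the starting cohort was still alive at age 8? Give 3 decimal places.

0.125

l_8 = n_8/n_0 = 25/200 = 0.125 → 0.125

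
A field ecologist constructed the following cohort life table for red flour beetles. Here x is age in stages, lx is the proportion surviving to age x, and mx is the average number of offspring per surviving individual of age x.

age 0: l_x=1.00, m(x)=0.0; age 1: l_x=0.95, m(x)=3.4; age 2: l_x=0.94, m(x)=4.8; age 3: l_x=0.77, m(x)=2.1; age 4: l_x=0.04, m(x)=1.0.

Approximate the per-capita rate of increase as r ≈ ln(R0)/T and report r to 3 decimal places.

R0 = Σ lx·mx = 0 + 3.23 + 4.512 + 1.617 + 0.04 = 9.399
Σ x·lx·mx = 17.265; T = 17.265/9.399 = 1.8369…
r ≈ ln(R0)/T = ln(9.399)/1.8369… = 1.21978… → 1.220

1.220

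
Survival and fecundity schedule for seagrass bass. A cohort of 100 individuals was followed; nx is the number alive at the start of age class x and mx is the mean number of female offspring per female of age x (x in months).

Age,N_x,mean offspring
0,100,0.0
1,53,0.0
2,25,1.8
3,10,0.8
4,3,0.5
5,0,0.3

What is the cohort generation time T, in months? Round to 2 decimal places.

2.20

lx = nx/n0 = nx/100: 1, 0.53, 0.25, 0.1, 0.03, 0
lx·mx: 0, 0, 0.45, 0.08, 0.015, 0 → R0 = 0.545
x·lx·mx: 0, 0, 0.9, 0.24, 0.06, 0 → Σ = 1.2
T = 1.2 / 0.545 = 2.201835… → 2.20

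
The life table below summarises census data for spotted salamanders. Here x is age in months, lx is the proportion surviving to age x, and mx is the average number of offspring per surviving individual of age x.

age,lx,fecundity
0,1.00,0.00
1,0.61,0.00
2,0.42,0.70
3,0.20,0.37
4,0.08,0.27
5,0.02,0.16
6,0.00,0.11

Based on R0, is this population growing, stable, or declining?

R0 = Σ lx·mx = 0 + 0 + 0.294 + 0.074 + 0.0216 + 0.0032 + 0 = 0.3928
R0 < 1, so the population is declining.

declining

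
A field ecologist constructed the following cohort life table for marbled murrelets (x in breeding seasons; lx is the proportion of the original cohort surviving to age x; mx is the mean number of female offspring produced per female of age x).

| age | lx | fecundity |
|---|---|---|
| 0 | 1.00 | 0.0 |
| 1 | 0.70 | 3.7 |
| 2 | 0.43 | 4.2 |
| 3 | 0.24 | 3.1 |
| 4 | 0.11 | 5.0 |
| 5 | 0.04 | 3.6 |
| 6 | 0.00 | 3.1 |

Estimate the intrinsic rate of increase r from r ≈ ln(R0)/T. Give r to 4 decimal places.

0.9062

R0 = Σ lx·mx = 0 + 2.59 + 1.806 + 0.744 + 0.55 + 0.144 + 0 = 5.834
Σ x·lx·mx = 11.354; T = 11.354/5.834 = 1.94618…
r ≈ ln(R0)/T = ln(5.834)/1.94618… = 0.906239… → 0.9062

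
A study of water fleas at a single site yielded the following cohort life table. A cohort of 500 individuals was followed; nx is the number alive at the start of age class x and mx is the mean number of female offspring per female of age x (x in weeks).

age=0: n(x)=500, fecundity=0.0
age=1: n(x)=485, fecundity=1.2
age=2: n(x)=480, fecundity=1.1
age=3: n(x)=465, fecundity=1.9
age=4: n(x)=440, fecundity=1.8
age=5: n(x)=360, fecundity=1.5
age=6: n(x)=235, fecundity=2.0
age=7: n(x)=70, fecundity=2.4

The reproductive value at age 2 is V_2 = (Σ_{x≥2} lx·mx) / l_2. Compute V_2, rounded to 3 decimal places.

lx = nx/n0 = nx/500: 1, 0.97, 0.96, 0.93, 0.88, 0.72, 0.47, 0.14
lx·mx for x ≥ 2: 1.056, 1.767, 1.584, 1.08, 0.94, 0.336 → sum = 6.763
V_2 = 6.763 / l_2 = 6.763 / 0.96 = 7.044792… → 7.045

7.045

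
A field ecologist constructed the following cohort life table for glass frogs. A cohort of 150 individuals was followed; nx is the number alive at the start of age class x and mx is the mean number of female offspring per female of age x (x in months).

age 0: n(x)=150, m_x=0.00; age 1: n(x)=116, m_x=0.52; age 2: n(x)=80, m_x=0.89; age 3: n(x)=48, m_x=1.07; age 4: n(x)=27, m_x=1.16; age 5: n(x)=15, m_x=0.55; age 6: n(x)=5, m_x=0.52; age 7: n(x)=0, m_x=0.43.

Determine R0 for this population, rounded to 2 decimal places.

lx = nx/n0 = nx/150: 1, 0.77333…, 0.53333…, 0.32, 0.18, 0.1, 0.03333…, 0
lx·mx by age: 0, 0.402133…, 0.474667…, 0.3424, 0.2088, 0.055, 0.017333…, 0
R0 = Σ lx·mx = 1.500333… → 1.50

1.50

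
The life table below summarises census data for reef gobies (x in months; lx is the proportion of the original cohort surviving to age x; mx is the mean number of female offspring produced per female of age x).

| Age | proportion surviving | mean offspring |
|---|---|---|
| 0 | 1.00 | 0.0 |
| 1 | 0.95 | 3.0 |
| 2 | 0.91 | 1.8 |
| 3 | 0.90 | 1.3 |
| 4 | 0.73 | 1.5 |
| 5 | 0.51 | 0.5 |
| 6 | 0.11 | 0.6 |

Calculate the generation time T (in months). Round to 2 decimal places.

2.22

lx·mx: 0, 2.85, 1.638, 1.17, 1.095, 0.255, 0.066 → R0 = 7.074
x·lx·mx: 0, 2.85, 3.276, 3.51, 4.38, 1.275, 0.396 → Σ = 15.687
T = 15.687 / 7.074 = 2.217557… → 2.22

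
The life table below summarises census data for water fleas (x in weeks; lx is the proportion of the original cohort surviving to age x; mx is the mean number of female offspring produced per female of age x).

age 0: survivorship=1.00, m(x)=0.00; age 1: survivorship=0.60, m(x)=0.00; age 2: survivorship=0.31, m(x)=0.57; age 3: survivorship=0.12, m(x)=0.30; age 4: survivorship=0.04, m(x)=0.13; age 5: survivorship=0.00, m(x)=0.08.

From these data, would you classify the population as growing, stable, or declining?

declining

R0 = Σ lx·mx = 0 + 0 + 0.1767 + 0.036 + 0.0052 + 0 = 0.2179
R0 < 1, so the population is declining.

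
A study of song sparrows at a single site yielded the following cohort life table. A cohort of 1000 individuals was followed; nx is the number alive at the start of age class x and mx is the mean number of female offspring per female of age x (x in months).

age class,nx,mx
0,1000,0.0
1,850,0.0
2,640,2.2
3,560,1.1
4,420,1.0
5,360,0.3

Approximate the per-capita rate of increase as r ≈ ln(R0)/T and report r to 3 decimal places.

0.347

lx = nx/n0 = nx/1000: 1, 0.85, 0.64, 0.56, 0.42, 0.36
R0 = Σ lx·mx = 0 + 0 + 1.408 + 0.616 + 0.42 + 0.108 = 2.552
Σ x·lx·mx = 6.884; T = 6.884/2.552 = 2.69749…
r ≈ ln(R0)/T = ln(2.552)/2.69749… = 0.34731… → 0.347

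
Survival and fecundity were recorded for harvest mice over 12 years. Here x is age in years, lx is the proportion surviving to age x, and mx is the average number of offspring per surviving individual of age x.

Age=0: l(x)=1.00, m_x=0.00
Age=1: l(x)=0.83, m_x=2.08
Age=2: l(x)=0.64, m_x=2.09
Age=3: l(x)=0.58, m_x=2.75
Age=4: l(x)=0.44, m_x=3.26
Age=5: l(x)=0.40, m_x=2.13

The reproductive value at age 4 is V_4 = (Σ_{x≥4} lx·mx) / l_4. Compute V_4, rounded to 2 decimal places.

5.20

lx·mx for x ≥ 4: 1.4344, 0.852 → sum = 2.2864
V_4 = 2.2864 / l_4 = 2.2864 / 0.44 = 5.196364… → 5.20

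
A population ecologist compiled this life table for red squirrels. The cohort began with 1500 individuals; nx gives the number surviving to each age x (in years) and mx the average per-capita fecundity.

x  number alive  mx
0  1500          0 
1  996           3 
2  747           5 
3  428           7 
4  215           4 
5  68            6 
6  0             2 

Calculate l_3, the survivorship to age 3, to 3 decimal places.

0.285

l_3 = n_3/n_0 = 428/1500 = 0.285333… → 0.285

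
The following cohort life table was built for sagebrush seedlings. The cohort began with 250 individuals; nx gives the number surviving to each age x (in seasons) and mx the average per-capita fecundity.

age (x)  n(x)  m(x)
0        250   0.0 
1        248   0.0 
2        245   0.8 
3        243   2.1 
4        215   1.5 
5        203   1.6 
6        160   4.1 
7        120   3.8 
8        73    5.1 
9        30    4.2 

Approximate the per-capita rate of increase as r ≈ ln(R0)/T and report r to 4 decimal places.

lx = nx/n0 = nx/250: 1, 0.992, 0.98, 0.972, 0.86, 0.812, 0.64, 0.48, 0.292, 0.12
R0 = Σ lx·mx = 0 + 0 + 0.784 + 2.0412 + 1.29 + 1.2992 + 2.624 + 1.824 + 1.4892 + 0.504 = 11.8556
Σ x·lx·mx = 64.3092; T = 64.3092/11.8556 = 5.42437…
r ≈ ln(R0)/T = ln(11.8556)/5.42437… = 0.455868… → 0.4559

0.4559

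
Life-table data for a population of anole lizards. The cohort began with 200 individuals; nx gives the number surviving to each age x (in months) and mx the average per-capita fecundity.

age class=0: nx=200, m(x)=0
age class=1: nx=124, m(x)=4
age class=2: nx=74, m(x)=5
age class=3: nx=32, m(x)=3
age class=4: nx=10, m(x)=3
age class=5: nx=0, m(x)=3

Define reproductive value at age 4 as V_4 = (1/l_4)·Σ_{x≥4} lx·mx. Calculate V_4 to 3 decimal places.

lx = nx/n0 = nx/200: 1, 0.62, 0.37, 0.16, 0.05, 0
lx·mx for x ≥ 4: 0.15, 0 → sum = 0.15
V_4 = 0.15 / l_4 = 0.15 / 0.05 = 3 → 3.000

3.000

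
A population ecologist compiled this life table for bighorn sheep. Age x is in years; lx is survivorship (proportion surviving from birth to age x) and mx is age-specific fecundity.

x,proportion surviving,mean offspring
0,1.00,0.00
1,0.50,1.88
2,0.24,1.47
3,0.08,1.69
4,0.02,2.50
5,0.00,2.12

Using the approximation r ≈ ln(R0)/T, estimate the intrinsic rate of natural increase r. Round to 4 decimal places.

0.2565

R0 = Σ lx·mx = 0 + 0.94 + 0.3528 + 0.1352 + 0.05 + 0 = 1.478
Σ x·lx·mx = 2.2512; T = 2.2512/1.478 = 1.52314…
r ≈ ln(R0)/T = ln(1.478)/1.52314… = 0.256503… → 0.2565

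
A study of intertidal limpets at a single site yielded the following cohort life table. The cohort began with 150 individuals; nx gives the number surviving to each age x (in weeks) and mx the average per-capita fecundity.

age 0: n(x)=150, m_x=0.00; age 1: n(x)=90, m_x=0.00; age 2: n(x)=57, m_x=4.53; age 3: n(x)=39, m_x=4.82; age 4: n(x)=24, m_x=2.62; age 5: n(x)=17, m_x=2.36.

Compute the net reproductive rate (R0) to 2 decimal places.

3.66

lx = nx/n0 = nx/150: 1, 0.6, 0.38, 0.26, 0.16, 0.11333…
lx·mx by age: 0, 0, 1.7214, 1.2532, 0.4192, 0.267467…
R0 = Σ lx·mx = 3.661267… → 3.66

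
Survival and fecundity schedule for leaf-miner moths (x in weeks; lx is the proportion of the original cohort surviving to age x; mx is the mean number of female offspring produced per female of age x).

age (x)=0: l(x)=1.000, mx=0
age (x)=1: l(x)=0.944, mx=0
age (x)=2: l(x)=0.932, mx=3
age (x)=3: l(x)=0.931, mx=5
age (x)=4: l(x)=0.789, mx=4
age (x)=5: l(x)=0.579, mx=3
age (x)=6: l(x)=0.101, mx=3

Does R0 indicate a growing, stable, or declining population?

growing

R0 = Σ lx·mx = 0 + 0 + 2.796 + 4.655 + 3.156 + 1.737 + 0.303 = 12.647
R0 > 1, so the population is growing.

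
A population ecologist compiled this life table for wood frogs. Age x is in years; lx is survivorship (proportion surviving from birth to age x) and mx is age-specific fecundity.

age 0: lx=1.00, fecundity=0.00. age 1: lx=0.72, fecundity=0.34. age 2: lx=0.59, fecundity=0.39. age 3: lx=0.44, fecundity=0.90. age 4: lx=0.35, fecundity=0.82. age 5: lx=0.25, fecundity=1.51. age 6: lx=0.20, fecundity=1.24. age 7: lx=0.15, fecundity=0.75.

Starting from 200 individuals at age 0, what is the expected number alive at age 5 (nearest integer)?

50

Expected survivors = N0 · l_5 = 200 × 0.25 = 50 → 50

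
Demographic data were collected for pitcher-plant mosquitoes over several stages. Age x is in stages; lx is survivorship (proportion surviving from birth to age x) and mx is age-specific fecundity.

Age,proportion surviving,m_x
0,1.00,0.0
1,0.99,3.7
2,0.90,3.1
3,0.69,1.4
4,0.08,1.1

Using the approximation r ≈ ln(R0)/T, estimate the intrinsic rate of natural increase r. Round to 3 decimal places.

R0 = Σ lx·mx = 0 + 3.663 + 2.79 + 0.966 + 0.088 = 7.507
Σ x·lx·mx = 12.493; T = 12.493/7.507 = 1.66418…
r ≈ ln(R0)/T = ln(7.507)/1.66418… = 1.21131… → 1.211

1.211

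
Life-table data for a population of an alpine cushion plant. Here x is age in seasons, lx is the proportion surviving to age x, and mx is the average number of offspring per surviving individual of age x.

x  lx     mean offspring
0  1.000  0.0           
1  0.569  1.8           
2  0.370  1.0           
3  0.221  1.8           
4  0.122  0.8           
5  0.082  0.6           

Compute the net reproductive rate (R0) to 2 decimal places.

1.94

lx·mx by age: 0, 1.0242, 0.37, 0.3978, 0.0976, 0.0492
R0 = Σ lx·mx = 1.9388 → 1.94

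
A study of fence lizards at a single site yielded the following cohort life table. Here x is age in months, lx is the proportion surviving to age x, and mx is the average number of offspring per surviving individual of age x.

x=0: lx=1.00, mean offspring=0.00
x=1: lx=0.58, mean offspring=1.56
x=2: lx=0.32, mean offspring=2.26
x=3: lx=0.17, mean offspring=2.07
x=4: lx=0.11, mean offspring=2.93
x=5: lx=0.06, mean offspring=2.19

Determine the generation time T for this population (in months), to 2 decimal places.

lx·mx: 0, 0.9048, 0.7232, 0.3519, 0.3223, 0.1314 → R0 = 2.4336
x·lx·mx: 0, 0.9048, 1.4464, 1.0557, 1.2892, 0.657 → Σ = 5.3531
T = 5.3531 / 2.4336 = 2.199663… → 2.20

2.20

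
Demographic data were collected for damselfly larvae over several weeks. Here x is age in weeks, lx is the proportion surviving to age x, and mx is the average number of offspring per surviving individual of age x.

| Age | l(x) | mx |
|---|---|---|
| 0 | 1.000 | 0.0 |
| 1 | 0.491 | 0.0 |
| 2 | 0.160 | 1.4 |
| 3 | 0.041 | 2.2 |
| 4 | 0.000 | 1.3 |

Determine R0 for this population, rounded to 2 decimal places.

0.31

lx·mx by age: 0, 0, 0.224, 0.0902, 0
R0 = Σ lx·mx = 0.3142 → 0.31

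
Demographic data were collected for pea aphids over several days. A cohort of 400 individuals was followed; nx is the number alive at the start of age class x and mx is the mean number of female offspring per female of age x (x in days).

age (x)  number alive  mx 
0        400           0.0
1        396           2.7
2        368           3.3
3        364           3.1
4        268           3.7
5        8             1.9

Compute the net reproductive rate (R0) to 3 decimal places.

11.047

lx = nx/n0 = nx/400: 1, 0.99, 0.92, 0.91, 0.67, 0.02
lx·mx by age: 0, 2.673, 3.036, 2.821, 2.479, 0.038
R0 = Σ lx·mx = 11.047 → 11.047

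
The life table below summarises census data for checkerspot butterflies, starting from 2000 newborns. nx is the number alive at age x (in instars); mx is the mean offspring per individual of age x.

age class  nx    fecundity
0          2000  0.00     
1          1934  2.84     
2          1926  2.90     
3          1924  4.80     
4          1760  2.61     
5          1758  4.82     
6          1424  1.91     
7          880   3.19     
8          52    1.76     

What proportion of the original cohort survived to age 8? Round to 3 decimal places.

0.026

l_8 = n_8/n_0 = 52/2000 = 0.026 → 0.026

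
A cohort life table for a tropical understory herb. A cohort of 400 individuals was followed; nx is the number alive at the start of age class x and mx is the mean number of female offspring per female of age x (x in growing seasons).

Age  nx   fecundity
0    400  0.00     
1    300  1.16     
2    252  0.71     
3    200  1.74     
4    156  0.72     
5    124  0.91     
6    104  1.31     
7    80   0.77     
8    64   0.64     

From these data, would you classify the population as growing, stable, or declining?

lx = nx/n0 = nx/400: 1, 0.75, 0.63, 0.5, 0.39, 0.31, 0.26, 0.2, 0.16
R0 = Σ lx·mx = 0 + 0.87 + 0.4473 + 0.87 + 0.2808 + 0.2821 + 0.3406 + 0.154 + 0.1024 = 3.3472
R0 > 1, so the population is growing.

growing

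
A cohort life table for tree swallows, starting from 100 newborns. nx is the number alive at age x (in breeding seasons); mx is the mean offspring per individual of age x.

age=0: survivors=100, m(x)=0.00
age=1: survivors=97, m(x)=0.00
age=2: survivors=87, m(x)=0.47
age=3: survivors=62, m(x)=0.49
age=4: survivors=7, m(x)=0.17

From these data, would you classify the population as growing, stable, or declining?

lx = nx/n0 = nx/100: 1, 0.97, 0.87, 0.62, 0.07
R0 = Σ lx·mx = 0 + 0 + 0.4089 + 0.3038 + 0.0119 = 0.7246
R0 < 1, so the population is declining.

declining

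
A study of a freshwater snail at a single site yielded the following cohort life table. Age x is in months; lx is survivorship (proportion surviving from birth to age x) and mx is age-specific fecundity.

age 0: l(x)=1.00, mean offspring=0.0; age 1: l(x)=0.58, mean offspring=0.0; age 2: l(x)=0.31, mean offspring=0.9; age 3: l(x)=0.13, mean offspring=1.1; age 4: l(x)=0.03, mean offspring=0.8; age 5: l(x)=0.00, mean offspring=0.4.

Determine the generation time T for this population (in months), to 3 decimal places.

2.428

lx·mx: 0, 0, 0.279, 0.143, 0.024, 0 → R0 = 0.446
x·lx·mx: 0, 0, 0.558, 0.429, 0.096, 0 → Σ = 1.083
T = 1.083 / 0.446 = 2.428251… → 2.428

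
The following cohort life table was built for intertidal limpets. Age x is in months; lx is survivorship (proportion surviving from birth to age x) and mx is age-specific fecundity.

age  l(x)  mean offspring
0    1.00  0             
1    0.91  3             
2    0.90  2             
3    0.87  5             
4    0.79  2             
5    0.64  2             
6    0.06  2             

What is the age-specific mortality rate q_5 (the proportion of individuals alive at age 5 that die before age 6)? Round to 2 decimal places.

q_5 = (l_5 − l_6) / l_5 = (0.64 − 0.06) / 0.64
     = 0.58 / 0.64 = 0.90625 → 0.91

0.91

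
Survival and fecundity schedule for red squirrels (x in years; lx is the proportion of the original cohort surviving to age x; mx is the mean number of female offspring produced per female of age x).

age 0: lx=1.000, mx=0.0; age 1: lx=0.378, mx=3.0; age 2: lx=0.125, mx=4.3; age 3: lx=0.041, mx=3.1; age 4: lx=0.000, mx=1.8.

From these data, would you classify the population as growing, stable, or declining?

growing

R0 = Σ lx·mx = 0 + 1.134 + 0.5375 + 0.1271 + 0 = 1.7986
R0 > 1, so the population is growing.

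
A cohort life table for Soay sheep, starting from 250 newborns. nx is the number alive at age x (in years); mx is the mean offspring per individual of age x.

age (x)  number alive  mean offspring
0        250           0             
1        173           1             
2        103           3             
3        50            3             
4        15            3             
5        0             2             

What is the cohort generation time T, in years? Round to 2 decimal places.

2.10

lx = nx/n0 = nx/250: 1, 0.692, 0.412, 0.2, 0.06, 0
lx·mx: 0, 0.692, 1.236, 0.6, 0.18, 0 → R0 = 2.708
x·lx·mx: 0, 0.692, 2.472, 1.8, 0.72, 0 → Σ = 5.684
T = 5.684 / 2.708 = 2.098966… → 2.10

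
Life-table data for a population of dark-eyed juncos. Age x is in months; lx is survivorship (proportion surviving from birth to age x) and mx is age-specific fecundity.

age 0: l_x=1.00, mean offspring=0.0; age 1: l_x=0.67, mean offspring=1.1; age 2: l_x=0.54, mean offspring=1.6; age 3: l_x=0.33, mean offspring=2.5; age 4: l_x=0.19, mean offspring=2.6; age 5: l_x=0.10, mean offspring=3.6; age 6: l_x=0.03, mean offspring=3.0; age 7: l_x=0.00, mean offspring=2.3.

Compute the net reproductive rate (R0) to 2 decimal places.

lx·mx by age: 0, 0.737, 0.864, 0.825, 0.494, 0.36, 0.09, 0
R0 = Σ lx·mx = 3.37 → 3.37

3.37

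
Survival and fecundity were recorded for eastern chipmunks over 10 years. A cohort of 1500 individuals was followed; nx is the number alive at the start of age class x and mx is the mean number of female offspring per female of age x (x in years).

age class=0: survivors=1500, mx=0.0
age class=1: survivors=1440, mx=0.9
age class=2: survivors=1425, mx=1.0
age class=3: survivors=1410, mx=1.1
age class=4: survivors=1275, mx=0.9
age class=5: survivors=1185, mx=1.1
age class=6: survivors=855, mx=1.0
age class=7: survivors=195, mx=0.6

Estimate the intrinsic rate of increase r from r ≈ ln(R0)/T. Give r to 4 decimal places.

lx = nx/n0 = nx/1500: 1, 0.96, 0.95, 0.94, 0.85, 0.79, 0.57, 0.13
R0 = Σ lx·mx = 0 + 0.864 + 0.95 + 1.034 + 0.765 + 0.869 + 0.57 + 0.078 = 5.13
Σ x·lx·mx = 17.237; T = 17.237/5.13 = 3.36004…
r ≈ ln(R0)/T = ln(5.13)/3.36004… = 0.486633… → 0.4866

0.4866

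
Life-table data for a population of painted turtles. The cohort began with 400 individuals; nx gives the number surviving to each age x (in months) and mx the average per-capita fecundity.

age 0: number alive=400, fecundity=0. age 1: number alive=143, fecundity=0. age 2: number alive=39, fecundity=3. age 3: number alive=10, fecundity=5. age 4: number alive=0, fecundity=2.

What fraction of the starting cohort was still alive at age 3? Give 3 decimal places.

0.025

l_3 = n_3/n_0 = 10/400 = 0.025 → 0.025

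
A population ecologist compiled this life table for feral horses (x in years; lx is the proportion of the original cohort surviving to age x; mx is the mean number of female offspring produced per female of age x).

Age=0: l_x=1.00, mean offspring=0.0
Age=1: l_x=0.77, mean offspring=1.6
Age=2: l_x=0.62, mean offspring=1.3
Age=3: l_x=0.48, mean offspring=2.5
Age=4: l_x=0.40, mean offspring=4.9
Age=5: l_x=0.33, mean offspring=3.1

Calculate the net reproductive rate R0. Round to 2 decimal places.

6.22

lx·mx by age: 0, 1.232, 0.806, 1.2, 1.96, 1.023
R0 = Σ lx·mx = 6.221 → 6.22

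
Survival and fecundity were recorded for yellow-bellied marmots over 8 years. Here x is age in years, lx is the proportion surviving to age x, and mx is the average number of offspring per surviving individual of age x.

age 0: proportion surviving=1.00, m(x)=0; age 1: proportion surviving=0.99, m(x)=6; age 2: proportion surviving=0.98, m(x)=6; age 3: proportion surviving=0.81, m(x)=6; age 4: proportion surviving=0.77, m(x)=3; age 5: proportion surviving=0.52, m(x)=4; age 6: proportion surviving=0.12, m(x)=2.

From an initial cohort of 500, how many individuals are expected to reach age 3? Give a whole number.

405

Expected survivors = N0 · l_3 = 500 × 0.81 = 405 → 405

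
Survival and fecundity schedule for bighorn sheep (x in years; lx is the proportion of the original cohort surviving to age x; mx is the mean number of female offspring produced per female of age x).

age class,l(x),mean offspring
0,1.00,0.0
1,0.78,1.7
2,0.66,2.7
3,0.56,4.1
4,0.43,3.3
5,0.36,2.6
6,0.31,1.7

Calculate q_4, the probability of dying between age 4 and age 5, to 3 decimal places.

0.163

q_4 = (l_4 − l_5) / l_4 = (0.43 − 0.36) / 0.43
     = 0.07 / 0.43 = 0.162791… → 0.163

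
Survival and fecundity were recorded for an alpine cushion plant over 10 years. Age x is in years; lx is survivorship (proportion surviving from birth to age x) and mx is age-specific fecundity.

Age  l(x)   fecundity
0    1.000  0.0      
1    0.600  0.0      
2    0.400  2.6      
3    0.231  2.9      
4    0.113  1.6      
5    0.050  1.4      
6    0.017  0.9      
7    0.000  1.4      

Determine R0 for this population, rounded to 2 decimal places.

1.98

lx·mx by age: 0, 0, 1.04, 0.6699, 0.1808, 0.07, 0.0153, 0
R0 = Σ lx·mx = 1.976 → 1.98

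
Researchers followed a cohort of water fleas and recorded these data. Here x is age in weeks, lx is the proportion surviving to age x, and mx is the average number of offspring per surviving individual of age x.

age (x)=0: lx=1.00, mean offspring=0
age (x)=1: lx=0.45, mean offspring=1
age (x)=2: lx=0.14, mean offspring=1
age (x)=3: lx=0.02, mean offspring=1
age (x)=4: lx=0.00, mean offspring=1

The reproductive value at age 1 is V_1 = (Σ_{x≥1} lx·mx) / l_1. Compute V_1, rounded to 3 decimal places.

1.356

lx·mx for x ≥ 1: 0.45, 0.14, 0.02, 0 → sum = 0.61
V_1 = 0.61 / l_1 = 0.61 / 0.45 = 1.355556… → 1.356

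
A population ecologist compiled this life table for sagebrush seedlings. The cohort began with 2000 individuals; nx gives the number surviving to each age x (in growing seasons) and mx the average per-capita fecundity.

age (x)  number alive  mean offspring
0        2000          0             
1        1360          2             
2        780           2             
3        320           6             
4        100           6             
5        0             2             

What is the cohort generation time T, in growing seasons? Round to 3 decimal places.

2.059

lx = nx/n0 = nx/2000: 1, 0.68, 0.39, 0.16, 0.05, 0
lx·mx: 0, 1.36, 0.78, 0.96, 0.3, 0 → R0 = 3.4
x·lx·mx: 0, 1.36, 1.56, 2.88, 1.2, 0 → Σ = 7
T = 7 / 3.4 = 2.058824… → 2.059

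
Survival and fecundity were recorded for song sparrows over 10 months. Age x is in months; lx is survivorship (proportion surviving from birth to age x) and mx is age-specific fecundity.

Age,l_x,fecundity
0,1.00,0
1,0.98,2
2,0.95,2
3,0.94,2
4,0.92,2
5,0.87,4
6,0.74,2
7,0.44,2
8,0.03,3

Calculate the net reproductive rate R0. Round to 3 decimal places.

lx·mx by age: 0, 1.96, 1.9, 1.88, 1.84, 3.48, 1.48, 0.88, 0.09
R0 = Σ lx·mx = 13.51 → 13.510

13.510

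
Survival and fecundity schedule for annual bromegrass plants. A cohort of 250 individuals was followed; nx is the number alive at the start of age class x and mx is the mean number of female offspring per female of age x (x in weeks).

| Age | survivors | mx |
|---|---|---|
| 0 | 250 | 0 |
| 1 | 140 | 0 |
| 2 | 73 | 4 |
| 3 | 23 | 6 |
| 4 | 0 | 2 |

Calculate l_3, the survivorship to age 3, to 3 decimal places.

0.092

l_3 = n_3/n_0 = 23/250 = 0.092 → 0.092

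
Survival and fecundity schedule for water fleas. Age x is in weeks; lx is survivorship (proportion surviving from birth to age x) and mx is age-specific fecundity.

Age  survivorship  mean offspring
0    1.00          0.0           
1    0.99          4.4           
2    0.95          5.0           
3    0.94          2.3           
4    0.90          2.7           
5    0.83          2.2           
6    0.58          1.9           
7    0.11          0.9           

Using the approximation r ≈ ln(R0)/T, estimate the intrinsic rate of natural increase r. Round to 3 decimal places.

1.013

R0 = Σ lx·mx = 0 + 4.356 + 4.75 + 2.162 + 2.43 + 1.826 + 1.102 + 0.099 = 16.725
Σ x·lx·mx = 46.497; T = 46.497/16.725 = 2.78009…
r ≈ ln(R0)/T = ln(16.725)/2.78009… = 1.01324… → 1.013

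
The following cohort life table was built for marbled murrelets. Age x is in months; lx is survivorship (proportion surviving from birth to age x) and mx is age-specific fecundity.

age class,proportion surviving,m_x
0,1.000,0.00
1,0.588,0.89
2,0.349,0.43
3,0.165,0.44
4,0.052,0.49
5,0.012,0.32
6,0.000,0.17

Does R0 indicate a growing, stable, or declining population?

declining

R0 = Σ lx·mx = 0 + 0.52332 + 0.15007 + 0.0726 + 0.02548 + 0.00384 + 0 = 0.77531
R0 < 1, so the population is declining.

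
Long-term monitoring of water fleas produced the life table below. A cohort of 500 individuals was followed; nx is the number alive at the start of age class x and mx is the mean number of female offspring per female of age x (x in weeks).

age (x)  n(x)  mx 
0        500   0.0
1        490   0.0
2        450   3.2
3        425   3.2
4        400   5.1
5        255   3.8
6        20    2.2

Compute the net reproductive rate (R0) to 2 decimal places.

11.71

lx = nx/n0 = nx/500: 1, 0.98, 0.9, 0.85, 0.8, 0.51, 0.04
lx·mx by age: 0, 0, 2.88, 2.72, 4.08, 1.938, 0.088
R0 = Σ lx·mx = 11.706 → 11.71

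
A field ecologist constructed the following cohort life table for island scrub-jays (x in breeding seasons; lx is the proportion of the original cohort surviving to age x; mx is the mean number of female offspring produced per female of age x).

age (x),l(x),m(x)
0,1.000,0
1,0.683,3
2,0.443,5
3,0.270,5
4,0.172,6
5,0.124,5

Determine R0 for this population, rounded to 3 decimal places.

7.266

lx·mx by age: 0, 2.049, 2.215, 1.35, 1.032, 0.62
R0 = Σ lx·mx = 7.266 → 7.266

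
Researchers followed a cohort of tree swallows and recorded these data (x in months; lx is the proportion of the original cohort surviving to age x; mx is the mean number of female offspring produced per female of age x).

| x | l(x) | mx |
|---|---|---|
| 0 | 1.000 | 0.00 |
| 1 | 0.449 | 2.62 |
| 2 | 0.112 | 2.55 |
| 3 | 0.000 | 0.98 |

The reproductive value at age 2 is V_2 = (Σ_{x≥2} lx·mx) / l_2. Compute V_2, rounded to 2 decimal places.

2.55

lx·mx for x ≥ 2: 0.2856, 0 → sum = 0.2856
V_2 = 0.2856 / l_2 = 0.2856 / 0.112 = 2.55 → 2.55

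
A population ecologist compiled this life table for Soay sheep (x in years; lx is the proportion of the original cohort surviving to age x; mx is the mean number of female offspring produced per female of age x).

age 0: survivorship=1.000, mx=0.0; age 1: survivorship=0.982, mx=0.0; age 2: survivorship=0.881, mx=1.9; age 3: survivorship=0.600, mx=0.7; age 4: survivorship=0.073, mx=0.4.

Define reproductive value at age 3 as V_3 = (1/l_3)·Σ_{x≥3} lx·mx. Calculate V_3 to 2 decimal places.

lx·mx for x ≥ 3: 0.42, 0.0292 → sum = 0.4492
V_3 = 0.4492 / l_3 = 0.4492 / 0.6 = 0.748667… → 0.75

0.75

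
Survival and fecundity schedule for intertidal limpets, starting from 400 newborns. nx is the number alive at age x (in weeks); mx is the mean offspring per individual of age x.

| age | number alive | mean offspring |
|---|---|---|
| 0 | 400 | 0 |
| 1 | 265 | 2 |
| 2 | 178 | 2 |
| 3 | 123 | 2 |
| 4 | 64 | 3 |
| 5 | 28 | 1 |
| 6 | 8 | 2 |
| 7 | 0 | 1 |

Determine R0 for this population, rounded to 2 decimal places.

3.42

lx = nx/n0 = nx/400: 1, 0.6625, 0.445, 0.3075, 0.16, 0.07, 0.02, 0
lx·mx by age: 0, 1.325, 0.89, 0.615, 0.48, 0.07, 0.04, 0
R0 = Σ lx·mx = 3.42 → 3.42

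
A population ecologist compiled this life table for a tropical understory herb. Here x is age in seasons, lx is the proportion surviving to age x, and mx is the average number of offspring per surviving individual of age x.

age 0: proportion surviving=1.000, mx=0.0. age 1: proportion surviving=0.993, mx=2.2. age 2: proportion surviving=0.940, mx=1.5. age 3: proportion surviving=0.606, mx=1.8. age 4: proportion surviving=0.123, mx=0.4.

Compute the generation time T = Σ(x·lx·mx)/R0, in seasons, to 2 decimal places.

lx·mx: 0, 2.1846, 1.41, 1.0908, 0.0492 → R0 = 4.7346
x·lx·mx: 0, 2.1846, 2.82, 3.2724, 0.1968 → Σ = 8.4738
T = 8.4738 / 4.7346 = 1.78976… → 1.79

1.79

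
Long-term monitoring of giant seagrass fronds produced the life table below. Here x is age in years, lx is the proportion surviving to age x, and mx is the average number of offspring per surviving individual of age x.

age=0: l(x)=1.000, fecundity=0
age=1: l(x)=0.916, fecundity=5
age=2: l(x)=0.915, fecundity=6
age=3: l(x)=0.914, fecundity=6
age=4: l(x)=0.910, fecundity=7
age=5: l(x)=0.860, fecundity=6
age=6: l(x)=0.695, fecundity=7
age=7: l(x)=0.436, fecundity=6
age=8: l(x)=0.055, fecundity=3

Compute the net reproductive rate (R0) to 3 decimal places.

lx·mx by age: 0, 4.58, 5.49, 5.484, 6.37, 5.16, 4.865, 2.616, 0.165
R0 = Σ lx·mx = 34.73 → 34.730

34.730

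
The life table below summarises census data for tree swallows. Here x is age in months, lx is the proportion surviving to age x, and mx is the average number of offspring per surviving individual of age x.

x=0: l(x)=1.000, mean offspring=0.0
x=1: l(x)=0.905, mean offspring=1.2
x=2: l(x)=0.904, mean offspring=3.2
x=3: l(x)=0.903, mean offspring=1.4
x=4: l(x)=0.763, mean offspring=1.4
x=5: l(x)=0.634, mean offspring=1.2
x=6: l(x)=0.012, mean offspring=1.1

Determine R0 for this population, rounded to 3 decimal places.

7.085

lx·mx by age: 0, 1.086, 2.8928, 1.2642, 1.0682, 0.7608, 0.0132
R0 = Σ lx·mx = 7.0852 → 7.085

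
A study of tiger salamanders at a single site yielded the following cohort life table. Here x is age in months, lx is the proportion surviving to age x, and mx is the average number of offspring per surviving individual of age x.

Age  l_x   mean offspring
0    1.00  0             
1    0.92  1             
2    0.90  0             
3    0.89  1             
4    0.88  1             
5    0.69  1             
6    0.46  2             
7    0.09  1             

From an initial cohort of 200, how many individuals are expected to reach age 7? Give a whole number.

Expected survivors = N0 · l_7 = 200 × 0.09 = 18 → 18

18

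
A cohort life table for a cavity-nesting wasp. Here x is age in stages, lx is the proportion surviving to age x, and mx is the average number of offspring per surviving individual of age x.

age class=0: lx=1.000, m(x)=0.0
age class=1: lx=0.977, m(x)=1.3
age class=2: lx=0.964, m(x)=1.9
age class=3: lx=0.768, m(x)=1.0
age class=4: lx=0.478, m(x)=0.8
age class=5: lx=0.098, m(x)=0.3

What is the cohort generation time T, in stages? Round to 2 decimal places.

lx·mx: 0, 1.2701, 1.8316, 0.768, 0.3824, 0.0294 → R0 = 4.2815
x·lx·mx: 0, 1.2701, 3.6632, 2.304, 1.5296, 0.147 → Σ = 8.9139
T = 8.9139 / 4.2815 = 2.081957… → 2.08

2.08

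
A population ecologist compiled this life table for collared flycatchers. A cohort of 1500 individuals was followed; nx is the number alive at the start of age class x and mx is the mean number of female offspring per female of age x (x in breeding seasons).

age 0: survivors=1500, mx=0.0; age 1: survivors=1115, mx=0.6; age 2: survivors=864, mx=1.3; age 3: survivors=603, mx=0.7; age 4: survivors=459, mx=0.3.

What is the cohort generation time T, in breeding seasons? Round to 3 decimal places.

lx = nx/n0 = nx/1500: 1, 0.74333…, 0.576, 0.402, 0.306
lx·mx: 0, 0.446…, 0.7488, 0.2814, 0.0918 → R0 = 1.568…
x·lx·mx: 0, 0.446…, 1.4976, 0.8442, 0.3672 → Σ = 3.155…
T = 3.155… / 1.568… = 2.012117… → 2.012

2.012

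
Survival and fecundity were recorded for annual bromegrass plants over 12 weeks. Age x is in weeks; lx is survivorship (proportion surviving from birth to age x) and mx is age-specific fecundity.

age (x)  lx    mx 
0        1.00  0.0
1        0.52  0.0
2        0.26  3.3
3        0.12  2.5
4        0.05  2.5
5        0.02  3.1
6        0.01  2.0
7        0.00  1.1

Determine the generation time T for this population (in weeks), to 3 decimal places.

2.598

lx·mx: 0, 0, 0.858, 0.3, 0.125, 0.062, 0.02, 0 → R0 = 1.365
x·lx·mx: 0, 0, 1.716, 0.9, 0.5, 0.31, 0.12, 0 → Σ = 3.546
T = 3.546 / 1.365 = 2.597802… → 2.598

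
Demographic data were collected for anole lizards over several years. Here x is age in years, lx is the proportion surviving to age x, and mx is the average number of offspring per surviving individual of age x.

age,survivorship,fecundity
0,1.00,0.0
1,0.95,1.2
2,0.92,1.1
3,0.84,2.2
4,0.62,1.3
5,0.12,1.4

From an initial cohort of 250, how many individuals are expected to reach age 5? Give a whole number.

30

Expected survivors = N0 · l_5 = 250 × 0.12 = 30 → 30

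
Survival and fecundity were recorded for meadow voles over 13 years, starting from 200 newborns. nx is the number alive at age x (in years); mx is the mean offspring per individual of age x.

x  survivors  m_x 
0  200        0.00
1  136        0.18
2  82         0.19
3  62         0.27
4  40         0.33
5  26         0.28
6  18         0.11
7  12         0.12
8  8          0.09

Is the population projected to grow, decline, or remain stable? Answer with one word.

declining

lx = nx/n0 = nx/200: 1, 0.68, 0.41, 0.31, 0.2, 0.13, 0.09, 0.06, 0.04
R0 = Σ lx·mx = 0 + 0.1224 + 0.0779 + 0.0837 + 0.066 + 0.0364 + 0.0099 + 0.0072 + 0.0036 = 0.4071
R0 < 1, so the population is declining.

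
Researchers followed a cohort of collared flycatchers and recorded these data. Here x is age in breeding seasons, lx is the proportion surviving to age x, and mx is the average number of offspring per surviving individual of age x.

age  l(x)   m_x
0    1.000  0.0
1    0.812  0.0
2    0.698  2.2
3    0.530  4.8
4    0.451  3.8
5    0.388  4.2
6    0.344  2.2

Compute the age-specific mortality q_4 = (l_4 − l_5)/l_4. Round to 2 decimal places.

0.14

q_4 = (l_4 − l_5) / l_4 = (0.451 − 0.388) / 0.451
     = 0.063 / 0.451 = 0.13969… → 0.14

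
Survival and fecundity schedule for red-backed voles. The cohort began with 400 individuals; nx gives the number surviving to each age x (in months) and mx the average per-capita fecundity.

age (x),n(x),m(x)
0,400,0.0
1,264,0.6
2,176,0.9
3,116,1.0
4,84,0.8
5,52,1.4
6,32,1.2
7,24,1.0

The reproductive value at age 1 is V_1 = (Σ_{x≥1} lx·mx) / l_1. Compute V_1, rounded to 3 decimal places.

lx = nx/n0 = nx/400: 1, 0.66, 0.44, 0.29, 0.21, 0.13, 0.08, 0.06
lx·mx for x ≥ 1: 0.396, 0.396, 0.29, 0.168, 0.182, 0.096, 0.06 → sum = 1.588
V_1 = 1.588 / l_1 = 1.588 / 0.66 = 2.406061… → 2.406

2.406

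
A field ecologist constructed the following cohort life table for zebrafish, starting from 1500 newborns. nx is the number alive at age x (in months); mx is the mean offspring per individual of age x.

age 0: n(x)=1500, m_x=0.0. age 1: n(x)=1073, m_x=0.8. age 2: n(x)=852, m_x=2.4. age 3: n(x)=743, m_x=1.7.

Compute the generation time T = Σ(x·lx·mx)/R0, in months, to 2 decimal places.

2.10

lx = nx/n0 = nx/1500: 1, 0.71533…, 0.568, 0.49533…
lx·mx: 0, 0.572267…, 1.3632, 0.842067… → R0 = 2.777533…
x·lx·mx: 0, 0.572267…, 2.7264, 2.5262… → Σ = 5.824867…
T = 5.824867… / 2.777533… = 2.097137… → 2.10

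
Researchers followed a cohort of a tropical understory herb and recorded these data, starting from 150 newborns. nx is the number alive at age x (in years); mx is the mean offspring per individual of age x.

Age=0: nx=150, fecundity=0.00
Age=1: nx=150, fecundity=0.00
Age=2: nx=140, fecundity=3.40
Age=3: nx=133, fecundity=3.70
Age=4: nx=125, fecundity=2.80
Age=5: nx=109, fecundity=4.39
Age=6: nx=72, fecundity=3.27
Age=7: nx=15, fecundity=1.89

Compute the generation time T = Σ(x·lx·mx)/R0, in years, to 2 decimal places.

lx = nx/n0 = nx/150: 1, 1, 0.93333…, 0.88667…, 0.83333…, 0.72667…, 0.48, 0.1
lx·mx: 0, 0, 3.173333…, 3.280667…, 2.333333…, 3.190067…, 1.5696, 0.189 → R0 = 13.736…
x·lx·mx: 0, 0, 6.346667…, 9.842…, 9.333333…, 15.950333…, 9.4176, 1.323 → Σ = 52.212933…
T = 52.212933… / 13.736… = 3.801175… → 3.80

3.80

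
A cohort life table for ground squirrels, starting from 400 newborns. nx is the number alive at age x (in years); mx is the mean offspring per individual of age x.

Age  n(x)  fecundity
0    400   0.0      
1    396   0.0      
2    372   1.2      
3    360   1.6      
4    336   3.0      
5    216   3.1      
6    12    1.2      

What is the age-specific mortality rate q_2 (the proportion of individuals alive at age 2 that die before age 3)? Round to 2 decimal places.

0.03

lx = nx/n0 = nx/400: 1, 0.99, 0.93, 0.9, 0.84, 0.54, 0.03
q_2 = (l_2 − l_3) / l_2 = (0.93 − 0.9) / 0.93
     = 0.03 / 0.93 = 0.032258… → 0.03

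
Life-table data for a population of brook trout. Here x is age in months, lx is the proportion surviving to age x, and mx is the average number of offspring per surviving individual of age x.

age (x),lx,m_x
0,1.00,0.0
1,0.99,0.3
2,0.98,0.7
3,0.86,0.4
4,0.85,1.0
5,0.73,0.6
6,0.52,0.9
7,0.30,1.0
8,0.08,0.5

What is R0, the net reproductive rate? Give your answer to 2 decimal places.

3.42

lx·mx by age: 0, 0.297, 0.686, 0.344, 0.85, 0.438, 0.468, 0.3, 0.04
R0 = Σ lx·mx = 3.423 → 3.42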